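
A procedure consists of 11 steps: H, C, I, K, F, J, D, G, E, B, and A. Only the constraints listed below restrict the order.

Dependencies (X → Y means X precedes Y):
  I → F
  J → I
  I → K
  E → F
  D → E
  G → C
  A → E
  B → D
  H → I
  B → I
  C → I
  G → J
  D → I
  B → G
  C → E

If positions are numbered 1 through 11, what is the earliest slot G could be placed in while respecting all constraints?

Working backwards through the constraints from G, its only required predecessor is B.
So at minimum 1 step comes before G, putting G no earlier than position 2. That position is achievable by scheduling exactly that predecessor first.

2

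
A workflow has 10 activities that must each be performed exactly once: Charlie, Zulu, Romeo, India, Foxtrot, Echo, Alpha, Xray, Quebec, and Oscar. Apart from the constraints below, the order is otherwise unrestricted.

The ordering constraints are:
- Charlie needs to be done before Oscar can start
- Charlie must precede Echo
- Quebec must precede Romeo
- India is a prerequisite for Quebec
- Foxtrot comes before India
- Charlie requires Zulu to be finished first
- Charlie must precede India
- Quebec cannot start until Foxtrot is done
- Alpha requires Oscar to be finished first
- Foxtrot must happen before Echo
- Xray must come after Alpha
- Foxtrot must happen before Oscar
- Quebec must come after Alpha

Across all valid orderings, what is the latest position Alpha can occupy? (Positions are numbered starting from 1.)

Following every chain forward from Alpha, the activities that must come later are Romeo, Xray, Quebec — 3 of them.
So at least 3 activities follow Alpha, putting Alpha no later than position 7. That position is achievable by scheduling everything else first.

7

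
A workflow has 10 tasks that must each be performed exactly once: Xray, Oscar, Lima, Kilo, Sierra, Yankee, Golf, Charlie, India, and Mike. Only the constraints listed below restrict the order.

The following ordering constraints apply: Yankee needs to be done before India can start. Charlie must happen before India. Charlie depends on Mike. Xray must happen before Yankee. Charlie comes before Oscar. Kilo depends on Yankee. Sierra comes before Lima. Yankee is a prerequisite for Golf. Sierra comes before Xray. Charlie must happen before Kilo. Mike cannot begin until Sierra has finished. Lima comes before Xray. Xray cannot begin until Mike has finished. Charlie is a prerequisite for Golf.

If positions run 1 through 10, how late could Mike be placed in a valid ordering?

3

Every task that must follow Mike has to come after it. Tracing all chains starting from Mike, those tasks are: Xray, Oscar, Kilo, Yankee, Golf, Charlie, India — 7 in total.
With 7 mandatory successors out of 10 tasks total, the latest slot for Mike is 10−7 = 3, and it's reachable by doing all non-successors before Mike.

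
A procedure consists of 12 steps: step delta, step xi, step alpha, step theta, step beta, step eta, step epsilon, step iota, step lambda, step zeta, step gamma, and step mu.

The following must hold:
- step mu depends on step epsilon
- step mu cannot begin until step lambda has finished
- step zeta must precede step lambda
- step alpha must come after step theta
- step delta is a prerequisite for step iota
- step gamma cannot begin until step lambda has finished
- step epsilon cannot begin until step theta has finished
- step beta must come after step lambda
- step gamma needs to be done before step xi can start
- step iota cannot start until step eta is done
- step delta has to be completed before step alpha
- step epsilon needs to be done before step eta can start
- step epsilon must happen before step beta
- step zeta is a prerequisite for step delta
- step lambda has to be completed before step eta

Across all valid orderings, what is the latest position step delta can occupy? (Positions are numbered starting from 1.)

10

Every step that must follow step delta has to come after it. Tracing all chains starting from step delta, those steps are: step alpha, step iota — 2 in total.
So at least 2 steps follow step delta, putting step delta no later than position 10. That position is achievable by scheduling everything else first.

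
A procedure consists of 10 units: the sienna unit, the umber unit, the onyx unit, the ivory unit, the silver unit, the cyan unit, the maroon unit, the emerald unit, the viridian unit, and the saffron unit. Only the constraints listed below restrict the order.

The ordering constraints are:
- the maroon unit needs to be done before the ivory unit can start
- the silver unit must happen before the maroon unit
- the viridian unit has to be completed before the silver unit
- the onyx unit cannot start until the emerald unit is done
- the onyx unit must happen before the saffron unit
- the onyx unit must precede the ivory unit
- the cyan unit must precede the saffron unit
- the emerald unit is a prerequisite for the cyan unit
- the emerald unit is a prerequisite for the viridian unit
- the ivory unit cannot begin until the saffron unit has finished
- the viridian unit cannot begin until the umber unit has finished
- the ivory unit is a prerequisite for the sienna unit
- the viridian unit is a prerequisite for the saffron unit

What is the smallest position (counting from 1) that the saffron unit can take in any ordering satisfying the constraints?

6

Working backwards through the constraints from the saffron unit, its full set of required predecessors is the umber unit, the onyx unit, the cyan unit, the emerald unit, the viridian unit — 5 of them.
So at minimum 5 units come before the saffron unit, putting the saffron unit no earlier than position 6. That position is achievable by scheduling exactly those predecessors first.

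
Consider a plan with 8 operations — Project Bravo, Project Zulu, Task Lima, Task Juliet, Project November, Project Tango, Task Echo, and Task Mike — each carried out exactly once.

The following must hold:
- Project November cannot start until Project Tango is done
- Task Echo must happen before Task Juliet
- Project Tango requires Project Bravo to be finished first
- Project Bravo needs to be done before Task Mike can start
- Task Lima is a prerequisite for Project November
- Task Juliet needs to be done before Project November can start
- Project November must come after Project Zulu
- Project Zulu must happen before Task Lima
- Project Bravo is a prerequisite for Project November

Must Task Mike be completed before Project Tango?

No chain of constraints connects Task Mike to Project Tango in either direction.
There exist valid orderings with Project Tango before Task Mike, so Task Mike is not required to come first.

No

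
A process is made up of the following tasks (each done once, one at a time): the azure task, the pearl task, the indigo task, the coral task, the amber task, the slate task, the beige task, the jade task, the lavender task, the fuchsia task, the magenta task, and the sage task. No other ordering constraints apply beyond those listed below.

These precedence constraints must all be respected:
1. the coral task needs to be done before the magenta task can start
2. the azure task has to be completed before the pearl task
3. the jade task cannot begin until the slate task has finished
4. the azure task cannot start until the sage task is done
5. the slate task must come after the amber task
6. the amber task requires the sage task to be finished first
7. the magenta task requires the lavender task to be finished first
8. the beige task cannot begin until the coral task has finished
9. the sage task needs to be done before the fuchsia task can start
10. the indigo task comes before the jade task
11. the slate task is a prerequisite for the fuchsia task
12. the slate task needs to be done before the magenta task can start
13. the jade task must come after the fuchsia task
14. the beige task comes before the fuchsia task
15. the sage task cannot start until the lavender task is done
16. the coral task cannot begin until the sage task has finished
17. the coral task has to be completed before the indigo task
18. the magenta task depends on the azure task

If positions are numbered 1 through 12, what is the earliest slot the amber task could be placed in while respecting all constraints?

Every task that must precede the amber task has to come before it. Tracing all chains that end at the amber task, those tasks are: the lavender task, the sage task — 2 in total.
So at minimum 2 tasks come before the amber task, putting the amber task no earlier than position 3. That position is achievable by scheduling exactly those predecessors first.

3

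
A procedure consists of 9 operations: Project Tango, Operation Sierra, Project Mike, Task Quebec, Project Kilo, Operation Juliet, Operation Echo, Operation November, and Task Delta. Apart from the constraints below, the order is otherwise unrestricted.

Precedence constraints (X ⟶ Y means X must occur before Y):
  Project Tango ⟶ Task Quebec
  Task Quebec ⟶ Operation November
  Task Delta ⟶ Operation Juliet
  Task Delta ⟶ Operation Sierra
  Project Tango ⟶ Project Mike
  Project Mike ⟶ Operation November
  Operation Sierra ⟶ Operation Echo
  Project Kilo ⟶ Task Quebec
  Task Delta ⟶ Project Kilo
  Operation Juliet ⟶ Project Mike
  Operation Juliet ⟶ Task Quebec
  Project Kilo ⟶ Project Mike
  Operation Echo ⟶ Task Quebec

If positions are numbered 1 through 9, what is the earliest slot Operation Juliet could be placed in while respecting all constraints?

The only operation forced before Operation Juliet (directly or transitively) is Task Delta.
With 1 mandatory predecessor, the earliest Operation Juliet can sit is position 1+1 = 2, and placing just that one first achieves it.

2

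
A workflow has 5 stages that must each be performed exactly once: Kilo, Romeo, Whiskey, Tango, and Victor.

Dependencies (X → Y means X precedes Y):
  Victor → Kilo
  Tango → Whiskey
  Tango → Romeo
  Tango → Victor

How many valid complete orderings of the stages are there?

12

Only Tango has no prerequisites, so it must go first.
Counting all ways to extend the partial order to a total order gives 12.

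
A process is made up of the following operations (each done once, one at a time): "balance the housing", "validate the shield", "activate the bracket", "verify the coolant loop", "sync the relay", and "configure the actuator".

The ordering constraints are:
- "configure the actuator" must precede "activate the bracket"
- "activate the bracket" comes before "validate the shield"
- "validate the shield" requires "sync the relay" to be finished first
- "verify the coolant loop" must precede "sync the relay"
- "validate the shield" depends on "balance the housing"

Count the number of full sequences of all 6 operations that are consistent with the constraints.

30

3 operations have no prerequisites ("balance the housing", "verify the coolant loop", "configure the actuator"), so any of them could come first.
Systematically extending each partial ordering one operation at a time and counting, there are 30 complete orderings.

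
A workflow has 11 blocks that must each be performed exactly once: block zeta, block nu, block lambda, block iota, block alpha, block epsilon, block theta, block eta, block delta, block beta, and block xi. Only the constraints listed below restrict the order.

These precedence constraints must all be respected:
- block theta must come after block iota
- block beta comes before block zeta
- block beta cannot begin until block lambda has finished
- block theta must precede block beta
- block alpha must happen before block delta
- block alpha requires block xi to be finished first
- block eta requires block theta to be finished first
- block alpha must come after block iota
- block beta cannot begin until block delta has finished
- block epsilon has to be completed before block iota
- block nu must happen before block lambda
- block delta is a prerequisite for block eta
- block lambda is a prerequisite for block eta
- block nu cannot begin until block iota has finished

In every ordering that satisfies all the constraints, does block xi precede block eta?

Following the dependencies: block xi → block alpha → block delta → block eta.
That forces block xi before block eta in every valid schedule.

Yes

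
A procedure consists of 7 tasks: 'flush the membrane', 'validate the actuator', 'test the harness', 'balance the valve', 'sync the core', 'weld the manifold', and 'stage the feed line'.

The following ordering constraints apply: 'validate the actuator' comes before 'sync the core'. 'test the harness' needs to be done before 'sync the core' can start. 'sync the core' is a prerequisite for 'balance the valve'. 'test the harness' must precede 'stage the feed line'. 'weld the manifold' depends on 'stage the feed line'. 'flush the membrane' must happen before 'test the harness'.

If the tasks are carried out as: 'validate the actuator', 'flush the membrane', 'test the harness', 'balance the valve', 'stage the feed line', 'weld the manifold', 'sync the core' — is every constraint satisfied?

Here 'sync the core' comes after 'balance the valve'.
Since 'sync the core' is required before 'balance the valve', the ordering is invalid.

No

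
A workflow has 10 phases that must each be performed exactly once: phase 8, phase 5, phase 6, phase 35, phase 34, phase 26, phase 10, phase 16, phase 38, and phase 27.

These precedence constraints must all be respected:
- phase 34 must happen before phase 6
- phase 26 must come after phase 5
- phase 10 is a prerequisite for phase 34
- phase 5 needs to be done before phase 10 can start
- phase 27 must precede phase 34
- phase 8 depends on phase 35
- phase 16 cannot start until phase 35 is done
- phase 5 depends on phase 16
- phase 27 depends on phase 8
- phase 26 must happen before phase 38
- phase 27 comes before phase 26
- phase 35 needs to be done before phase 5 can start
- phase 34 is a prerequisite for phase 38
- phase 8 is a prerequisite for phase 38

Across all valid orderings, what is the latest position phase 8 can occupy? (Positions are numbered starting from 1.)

5

The phases that are forced after phase 8, directly or by a chain of constraints, are phase 6, phase 34, phase 26, phase 38, phase 27. That's 5 phases.
With 5 mandatory successors out of 10 phases total, the latest slot for phase 8 is 10−5 = 5, and it's reachable by doing all non-successors before phase 8.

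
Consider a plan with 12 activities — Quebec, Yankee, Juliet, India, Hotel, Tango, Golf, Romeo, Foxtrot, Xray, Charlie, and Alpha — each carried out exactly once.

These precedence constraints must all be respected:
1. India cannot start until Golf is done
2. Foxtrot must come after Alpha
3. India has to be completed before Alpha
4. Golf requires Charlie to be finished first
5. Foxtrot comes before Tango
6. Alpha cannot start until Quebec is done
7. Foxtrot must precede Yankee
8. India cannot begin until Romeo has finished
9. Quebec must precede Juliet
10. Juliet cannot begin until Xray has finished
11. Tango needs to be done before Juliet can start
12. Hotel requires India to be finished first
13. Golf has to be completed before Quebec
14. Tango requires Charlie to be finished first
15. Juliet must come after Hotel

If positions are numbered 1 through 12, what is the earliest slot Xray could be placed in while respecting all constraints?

1

No constraint forces any other activity before Xray, so it can be placed first.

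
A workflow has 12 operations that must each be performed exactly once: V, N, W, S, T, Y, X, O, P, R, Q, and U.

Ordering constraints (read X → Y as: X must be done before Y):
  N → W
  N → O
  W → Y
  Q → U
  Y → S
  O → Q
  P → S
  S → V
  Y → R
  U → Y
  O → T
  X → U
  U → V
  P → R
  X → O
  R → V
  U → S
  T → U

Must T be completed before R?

There is a constraint chain T → U → Y → R.
That forces T before R in every valid schedule.

Yes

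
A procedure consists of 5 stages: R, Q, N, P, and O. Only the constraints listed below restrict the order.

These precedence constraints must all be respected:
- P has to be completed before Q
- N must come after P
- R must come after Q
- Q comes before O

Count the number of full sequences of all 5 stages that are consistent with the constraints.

8

Only P has no prerequisites, so it must go first.
Enumerating by repeatedly choosing an available stage (one whose prerequisites are all placed) gives 8 distinct complete orderings.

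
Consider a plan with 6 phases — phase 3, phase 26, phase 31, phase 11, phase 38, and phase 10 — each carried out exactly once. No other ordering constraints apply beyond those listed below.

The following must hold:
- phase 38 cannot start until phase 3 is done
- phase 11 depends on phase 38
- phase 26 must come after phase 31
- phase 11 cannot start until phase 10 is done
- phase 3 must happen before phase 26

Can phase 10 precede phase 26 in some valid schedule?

The constraints leave phase 10 and phase 26 unordered relative to each other; nothing requires phase 26 earlier.
So a valid ordering placing phase 10 earlier than phase 26 exists.

Yes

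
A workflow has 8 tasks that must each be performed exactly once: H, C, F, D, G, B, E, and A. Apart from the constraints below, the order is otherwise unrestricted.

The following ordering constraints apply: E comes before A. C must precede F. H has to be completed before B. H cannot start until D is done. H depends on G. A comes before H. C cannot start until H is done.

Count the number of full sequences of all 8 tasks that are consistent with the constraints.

3 tasks have no prerequisites (D, G, E), so any of them could come first.
Counting all ways to extend the partial order to a total order gives 36.

36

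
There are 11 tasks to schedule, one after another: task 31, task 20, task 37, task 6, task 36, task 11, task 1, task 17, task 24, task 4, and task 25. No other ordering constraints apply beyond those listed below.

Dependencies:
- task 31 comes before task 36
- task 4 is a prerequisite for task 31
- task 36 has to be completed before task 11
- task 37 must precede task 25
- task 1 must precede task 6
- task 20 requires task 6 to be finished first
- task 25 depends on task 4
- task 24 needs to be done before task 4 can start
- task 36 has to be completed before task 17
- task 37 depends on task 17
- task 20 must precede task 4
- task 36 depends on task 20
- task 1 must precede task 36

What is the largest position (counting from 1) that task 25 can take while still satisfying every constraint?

No constraint forces any task after task 25, so it can be placed last, in position 11.

11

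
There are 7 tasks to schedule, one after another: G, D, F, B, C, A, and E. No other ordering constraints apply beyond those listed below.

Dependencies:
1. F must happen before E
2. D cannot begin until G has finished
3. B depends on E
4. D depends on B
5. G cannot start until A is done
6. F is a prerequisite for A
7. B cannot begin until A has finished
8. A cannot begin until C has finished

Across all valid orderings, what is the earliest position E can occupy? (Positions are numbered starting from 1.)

The only task forced before E (directly or transitively) is F.
With 1 mandatory predecessor, the earliest E can sit is position 1+1 = 2, and placing just that one first achieves it.

2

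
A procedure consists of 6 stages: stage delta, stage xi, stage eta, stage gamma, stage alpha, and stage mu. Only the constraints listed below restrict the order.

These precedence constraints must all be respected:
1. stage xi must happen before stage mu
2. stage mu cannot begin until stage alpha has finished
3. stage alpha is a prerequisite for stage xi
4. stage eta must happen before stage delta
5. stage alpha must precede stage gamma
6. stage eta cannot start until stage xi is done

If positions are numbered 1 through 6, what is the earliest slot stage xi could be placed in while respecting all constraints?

2

The only stage forced before stage xi (directly or transitively) is stage alpha.
So at minimum 1 stage comes before stage xi, putting stage xi no earlier than position 2. That position is achievable by scheduling exactly that predecessor first.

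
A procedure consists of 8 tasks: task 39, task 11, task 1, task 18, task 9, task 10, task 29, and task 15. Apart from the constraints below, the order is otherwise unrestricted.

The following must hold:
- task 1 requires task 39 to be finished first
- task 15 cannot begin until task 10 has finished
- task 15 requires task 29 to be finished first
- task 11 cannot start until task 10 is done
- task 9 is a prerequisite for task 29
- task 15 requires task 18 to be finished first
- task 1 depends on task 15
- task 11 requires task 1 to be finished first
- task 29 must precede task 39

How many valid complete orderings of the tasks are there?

The tasks with no prerequisites are task 18, task 9, task 10; any of them can be placed first.
Counting all ways to extend the partial order to a total order gives 32.

32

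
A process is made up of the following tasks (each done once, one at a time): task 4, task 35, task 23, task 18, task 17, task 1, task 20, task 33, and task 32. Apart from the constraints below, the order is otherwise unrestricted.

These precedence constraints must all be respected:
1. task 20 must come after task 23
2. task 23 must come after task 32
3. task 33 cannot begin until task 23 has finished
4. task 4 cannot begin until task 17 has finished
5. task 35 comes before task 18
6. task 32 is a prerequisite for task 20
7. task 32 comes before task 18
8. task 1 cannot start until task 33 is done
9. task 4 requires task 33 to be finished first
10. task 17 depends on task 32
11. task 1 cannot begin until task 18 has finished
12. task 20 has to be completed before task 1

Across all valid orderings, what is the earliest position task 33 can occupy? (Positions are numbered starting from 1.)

The tasks that are forced before task 33, directly or transitively, are task 23, task 32. That's 2 tasks.
With 2 mandatory predecessors, the earliest task 33 can sit is position 2+1 = 3, and placing just those 2 first achieves it.

3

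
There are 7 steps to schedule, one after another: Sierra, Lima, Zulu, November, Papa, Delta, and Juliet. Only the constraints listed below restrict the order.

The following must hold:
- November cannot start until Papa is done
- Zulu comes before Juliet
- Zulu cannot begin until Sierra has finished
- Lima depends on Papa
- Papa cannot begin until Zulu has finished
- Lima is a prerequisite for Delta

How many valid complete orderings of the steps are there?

Sierra is the only step with nothing required before it, so every ordering starts there.
Counting all ways to extend the partial order to a total order gives 15.

15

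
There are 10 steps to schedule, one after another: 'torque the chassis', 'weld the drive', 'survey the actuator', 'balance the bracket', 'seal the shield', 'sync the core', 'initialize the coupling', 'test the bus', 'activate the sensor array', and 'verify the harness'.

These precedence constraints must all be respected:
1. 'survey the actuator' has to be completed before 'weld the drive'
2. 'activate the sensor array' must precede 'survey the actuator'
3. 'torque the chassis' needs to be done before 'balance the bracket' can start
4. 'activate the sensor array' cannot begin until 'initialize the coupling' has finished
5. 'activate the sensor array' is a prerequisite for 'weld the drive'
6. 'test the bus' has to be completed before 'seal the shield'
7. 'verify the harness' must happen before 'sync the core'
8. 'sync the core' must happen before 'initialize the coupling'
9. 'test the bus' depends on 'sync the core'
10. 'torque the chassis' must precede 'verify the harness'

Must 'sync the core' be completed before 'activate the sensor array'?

Chaining the stated constraints: 'sync the core' → 'initialize the coupling' → 'activate the sensor array'.
Hence 'sync the core' necessarily comes before 'activate the sensor array'.

Yes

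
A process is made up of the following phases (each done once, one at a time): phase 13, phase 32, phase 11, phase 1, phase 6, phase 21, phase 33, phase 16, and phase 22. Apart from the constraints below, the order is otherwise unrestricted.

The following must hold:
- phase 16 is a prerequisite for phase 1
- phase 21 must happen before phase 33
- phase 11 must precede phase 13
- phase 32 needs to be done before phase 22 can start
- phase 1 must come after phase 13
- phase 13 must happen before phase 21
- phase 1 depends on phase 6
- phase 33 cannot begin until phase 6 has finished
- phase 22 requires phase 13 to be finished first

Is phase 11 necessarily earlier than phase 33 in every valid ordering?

Yes

Following the dependencies: phase 11 → phase 13 → phase 21 → phase 33.
So phase 11 must precede phase 33 in any valid ordering.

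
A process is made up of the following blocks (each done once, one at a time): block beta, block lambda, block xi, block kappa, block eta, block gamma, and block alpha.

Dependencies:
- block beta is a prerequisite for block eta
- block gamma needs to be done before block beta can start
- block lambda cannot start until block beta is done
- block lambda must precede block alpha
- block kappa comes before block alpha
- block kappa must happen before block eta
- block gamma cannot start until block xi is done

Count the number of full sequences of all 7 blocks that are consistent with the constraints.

14

The blocks with no prerequisites are block xi, block kappa; any of them can be placed first.
Systematically extending each partial ordering one block at a time and counting, there are 14 complete orderings.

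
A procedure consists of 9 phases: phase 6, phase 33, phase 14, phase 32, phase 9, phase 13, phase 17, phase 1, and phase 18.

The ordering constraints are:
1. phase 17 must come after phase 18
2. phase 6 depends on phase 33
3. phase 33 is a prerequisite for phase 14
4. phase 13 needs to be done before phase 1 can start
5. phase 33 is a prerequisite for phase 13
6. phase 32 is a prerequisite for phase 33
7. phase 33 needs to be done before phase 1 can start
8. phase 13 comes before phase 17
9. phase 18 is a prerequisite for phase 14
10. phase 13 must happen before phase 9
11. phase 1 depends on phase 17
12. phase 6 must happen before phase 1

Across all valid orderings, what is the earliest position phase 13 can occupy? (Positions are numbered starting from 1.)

3

Every phase that must precede phase 13 has to come before it. Tracing all chains that end at phase 13, those phases are: phase 33, phase 32 — 2 in total.
With 2 mandatory predecessors, the earliest phase 13 can sit is position 2+1 = 3, and placing just those 2 first achieves it.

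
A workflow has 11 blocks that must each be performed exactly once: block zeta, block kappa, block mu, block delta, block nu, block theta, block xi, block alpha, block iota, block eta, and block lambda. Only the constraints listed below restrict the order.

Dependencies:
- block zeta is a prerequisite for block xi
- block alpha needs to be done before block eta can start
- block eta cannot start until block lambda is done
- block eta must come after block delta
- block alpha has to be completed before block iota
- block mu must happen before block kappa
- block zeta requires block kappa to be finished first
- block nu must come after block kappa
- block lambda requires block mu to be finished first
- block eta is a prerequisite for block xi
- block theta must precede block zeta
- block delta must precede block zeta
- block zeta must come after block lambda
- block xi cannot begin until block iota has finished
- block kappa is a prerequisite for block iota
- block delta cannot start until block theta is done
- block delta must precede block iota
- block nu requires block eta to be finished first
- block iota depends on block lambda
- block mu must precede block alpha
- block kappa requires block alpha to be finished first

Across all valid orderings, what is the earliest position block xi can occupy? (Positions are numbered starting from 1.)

Working backwards through the constraints from block xi, its full set of required predecessors is block zeta, block kappa, block mu, block delta, block theta, block alpha, block iota, block eta, block lambda — 9 of them.
With 9 mandatory predecessors, the earliest block xi can sit is position 9+1 = 10, and placing just those 9 first achieves it.

10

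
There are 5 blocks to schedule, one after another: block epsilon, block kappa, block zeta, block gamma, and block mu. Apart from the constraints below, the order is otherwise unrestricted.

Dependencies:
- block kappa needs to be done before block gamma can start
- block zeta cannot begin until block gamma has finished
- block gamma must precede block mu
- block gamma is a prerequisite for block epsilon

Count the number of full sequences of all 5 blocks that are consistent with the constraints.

6

Only block kappa has no prerequisites, so it must go first.
Systematically extending each partial ordering one block at a time and counting, there are 6 complete orderings.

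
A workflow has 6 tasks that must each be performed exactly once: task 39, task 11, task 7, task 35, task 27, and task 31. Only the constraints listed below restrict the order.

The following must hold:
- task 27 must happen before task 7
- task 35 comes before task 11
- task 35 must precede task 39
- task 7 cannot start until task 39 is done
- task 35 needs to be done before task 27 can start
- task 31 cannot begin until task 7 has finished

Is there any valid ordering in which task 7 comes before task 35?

No

There is a dependency chain task 35 → task 39 → task 7, so task 7 always comes after task 35.
So no valid ordering can have task 7 before task 35.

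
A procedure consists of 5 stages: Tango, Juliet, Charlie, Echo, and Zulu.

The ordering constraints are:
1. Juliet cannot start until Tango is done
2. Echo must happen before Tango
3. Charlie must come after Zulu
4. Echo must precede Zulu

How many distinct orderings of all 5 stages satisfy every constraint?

6

Only Echo has no prerequisites, so it must go first.
Enumerating by repeatedly choosing an available stage (one whose prerequisites are all placed) gives 6 distinct complete orderings.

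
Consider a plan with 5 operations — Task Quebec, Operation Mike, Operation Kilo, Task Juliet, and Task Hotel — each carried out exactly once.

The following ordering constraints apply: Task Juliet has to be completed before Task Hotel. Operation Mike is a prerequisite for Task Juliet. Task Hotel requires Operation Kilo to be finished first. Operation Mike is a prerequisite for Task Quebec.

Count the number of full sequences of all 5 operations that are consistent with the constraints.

11

2 operations have no prerequisites (Operation Mike, Operation Kilo), so any of them could come first.
Systematically extending each partial ordering one operation at a time and counting, there are 11 complete orderings.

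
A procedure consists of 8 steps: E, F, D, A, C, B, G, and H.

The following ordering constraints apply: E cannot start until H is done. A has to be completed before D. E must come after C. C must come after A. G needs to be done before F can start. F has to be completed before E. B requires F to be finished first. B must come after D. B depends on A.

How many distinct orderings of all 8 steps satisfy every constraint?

332

The steps with no prerequisites are A, G, H; any of them can be placed first.
Systematically extending each partial ordering one step at a time and counting, there are 332 complete orderings.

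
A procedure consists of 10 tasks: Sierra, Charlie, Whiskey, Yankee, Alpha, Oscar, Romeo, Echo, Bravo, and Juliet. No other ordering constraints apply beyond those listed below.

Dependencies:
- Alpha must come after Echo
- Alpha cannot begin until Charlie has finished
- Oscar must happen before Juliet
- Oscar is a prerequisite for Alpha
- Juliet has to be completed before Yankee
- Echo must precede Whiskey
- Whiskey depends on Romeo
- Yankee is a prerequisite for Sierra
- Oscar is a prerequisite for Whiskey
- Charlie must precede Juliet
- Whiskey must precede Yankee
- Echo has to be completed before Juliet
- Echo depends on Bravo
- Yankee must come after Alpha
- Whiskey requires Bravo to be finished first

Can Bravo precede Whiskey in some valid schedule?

Yes

The constraints force Bravo before Whiskey, so yes — every valid ordering has Bravo earlier.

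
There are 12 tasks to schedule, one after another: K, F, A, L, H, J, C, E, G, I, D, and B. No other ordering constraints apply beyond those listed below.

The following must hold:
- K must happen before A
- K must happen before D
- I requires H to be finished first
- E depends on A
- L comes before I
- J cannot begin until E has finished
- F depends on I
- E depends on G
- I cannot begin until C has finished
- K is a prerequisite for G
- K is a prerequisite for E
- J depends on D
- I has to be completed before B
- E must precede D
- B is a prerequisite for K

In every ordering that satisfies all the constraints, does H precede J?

Yes

Chaining the stated constraints: H → I → B → K → D → J.
Hence H necessarily comes before J.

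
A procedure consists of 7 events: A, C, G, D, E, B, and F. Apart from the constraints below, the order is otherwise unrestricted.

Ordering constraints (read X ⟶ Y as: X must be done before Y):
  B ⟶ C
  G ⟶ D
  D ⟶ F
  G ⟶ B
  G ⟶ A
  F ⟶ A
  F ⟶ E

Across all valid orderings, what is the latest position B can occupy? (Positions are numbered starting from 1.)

6

The only event forced after B (directly or by a chain) is C.
So at least 1 event follows B, putting B no later than position 6. That position is achievable by scheduling everything else first.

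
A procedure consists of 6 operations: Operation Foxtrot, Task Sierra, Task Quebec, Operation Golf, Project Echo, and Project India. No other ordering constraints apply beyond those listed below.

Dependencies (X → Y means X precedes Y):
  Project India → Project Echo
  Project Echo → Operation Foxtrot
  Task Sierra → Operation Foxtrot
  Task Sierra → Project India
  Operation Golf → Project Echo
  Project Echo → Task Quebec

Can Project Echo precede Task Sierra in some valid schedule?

No

The constraints give a chain Task Sierra → Project India → Project Echo, which forces Task Sierra before Project Echo.
So no valid ordering can have Project Echo before Task Sierra.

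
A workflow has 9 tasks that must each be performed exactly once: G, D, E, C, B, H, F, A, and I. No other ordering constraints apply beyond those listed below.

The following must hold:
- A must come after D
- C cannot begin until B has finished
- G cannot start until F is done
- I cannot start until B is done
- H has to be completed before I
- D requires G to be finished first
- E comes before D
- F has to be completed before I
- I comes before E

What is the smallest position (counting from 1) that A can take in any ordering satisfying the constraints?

8

Every task that must precede A has to come before it. Tracing all chains that end at A, those tasks are: G, D, E, B, H, F, I — 7 in total.
With 7 mandatory predecessors, the earliest A can sit is position 7+1 = 8, and placing just those 7 first achieves it.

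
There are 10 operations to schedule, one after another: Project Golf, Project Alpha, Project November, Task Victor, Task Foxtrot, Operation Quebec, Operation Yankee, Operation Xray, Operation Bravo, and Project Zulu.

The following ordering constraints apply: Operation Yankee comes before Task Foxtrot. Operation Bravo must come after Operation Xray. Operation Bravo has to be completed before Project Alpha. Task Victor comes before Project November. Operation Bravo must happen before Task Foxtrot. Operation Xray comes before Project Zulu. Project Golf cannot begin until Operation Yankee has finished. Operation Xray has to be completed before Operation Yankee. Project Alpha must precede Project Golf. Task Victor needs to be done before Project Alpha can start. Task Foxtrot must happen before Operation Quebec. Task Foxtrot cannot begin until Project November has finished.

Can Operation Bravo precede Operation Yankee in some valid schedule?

Yes

Nothing in the constraints forces Operation Yankee before Operation Bravo — there is no chain from Operation Yankee to Operation Bravo.
So a valid ordering placing Operation Bravo earlier than Operation Yankee exists.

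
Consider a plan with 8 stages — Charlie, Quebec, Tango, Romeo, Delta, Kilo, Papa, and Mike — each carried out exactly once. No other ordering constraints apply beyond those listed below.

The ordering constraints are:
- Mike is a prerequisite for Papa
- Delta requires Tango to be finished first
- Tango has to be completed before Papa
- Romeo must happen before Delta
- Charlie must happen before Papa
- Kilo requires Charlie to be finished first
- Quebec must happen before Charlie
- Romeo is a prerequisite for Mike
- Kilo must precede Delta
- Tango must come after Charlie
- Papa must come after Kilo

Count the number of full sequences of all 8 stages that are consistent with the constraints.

70

The stages with no prerequisites are Quebec, Romeo; any of them can be placed first.
Counting all ways to extend the partial order to a total order gives 70.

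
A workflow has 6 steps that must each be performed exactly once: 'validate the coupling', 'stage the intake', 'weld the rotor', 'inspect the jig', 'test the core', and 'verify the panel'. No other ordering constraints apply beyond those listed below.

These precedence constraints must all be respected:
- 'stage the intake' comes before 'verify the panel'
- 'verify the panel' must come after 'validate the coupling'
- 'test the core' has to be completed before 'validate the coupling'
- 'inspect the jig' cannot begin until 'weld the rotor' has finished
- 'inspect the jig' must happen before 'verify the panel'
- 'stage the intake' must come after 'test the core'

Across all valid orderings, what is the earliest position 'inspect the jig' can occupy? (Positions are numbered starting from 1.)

2

The only step forced before 'inspect the jig' (directly or transitively) is 'weld the rotor'.
So at minimum 1 step comes before 'inspect the jig', putting 'inspect the jig' no earlier than position 2. That position is achievable by scheduling exactly that predecessor first.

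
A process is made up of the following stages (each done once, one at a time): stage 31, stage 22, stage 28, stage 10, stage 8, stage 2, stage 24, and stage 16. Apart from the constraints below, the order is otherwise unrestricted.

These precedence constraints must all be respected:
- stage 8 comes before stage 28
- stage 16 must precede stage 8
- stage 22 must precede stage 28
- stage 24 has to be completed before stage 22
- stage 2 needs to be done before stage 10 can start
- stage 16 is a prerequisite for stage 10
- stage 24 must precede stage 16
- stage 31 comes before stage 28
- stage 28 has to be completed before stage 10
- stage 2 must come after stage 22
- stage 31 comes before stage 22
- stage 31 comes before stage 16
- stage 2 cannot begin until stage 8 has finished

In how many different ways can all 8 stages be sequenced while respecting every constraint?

The stages with no prerequisites are stage 31, stage 24; any of them can be placed first.
Counting all ways to extend the partial order to a total order gives 12.

12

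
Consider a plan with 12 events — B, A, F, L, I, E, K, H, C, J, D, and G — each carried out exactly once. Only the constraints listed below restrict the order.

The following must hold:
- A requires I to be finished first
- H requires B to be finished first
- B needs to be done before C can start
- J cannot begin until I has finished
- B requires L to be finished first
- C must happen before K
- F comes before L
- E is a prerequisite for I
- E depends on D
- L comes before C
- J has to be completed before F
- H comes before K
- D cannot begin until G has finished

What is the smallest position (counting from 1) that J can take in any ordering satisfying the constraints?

Every event that must precede J has to come before it. Tracing all chains that end at J, those events are: I, E, D, G — 4 in total.
With 4 mandatory predecessors, the earliest J can sit is position 4+1 = 5, and placing just those 4 first achieves it.

5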